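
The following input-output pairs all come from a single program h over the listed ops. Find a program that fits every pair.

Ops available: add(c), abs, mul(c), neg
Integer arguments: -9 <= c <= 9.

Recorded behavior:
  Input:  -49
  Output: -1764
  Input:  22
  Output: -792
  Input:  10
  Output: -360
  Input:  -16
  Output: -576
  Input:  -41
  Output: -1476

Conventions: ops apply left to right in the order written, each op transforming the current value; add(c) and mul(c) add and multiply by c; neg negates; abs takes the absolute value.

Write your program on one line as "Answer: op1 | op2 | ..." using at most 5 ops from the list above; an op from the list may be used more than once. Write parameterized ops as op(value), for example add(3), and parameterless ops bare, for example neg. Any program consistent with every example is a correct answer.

mul(9) | neg | mul(-4) | abs | neg

Check, running the answer program on each example:
  -49 -> -441 -> 441 -> -1764 -> 1764 -> -1764
  22 -> 198 -> -198 -> 792 -> 792 -> -792
  10 -> 90 -> -90 -> 360 -> 360 -> -360
  -16 -> -144 -> 144 -> -576 -> 576 -> -576
  -41 -> -369 -> 369 -> -1476 -> 1476 -> -1476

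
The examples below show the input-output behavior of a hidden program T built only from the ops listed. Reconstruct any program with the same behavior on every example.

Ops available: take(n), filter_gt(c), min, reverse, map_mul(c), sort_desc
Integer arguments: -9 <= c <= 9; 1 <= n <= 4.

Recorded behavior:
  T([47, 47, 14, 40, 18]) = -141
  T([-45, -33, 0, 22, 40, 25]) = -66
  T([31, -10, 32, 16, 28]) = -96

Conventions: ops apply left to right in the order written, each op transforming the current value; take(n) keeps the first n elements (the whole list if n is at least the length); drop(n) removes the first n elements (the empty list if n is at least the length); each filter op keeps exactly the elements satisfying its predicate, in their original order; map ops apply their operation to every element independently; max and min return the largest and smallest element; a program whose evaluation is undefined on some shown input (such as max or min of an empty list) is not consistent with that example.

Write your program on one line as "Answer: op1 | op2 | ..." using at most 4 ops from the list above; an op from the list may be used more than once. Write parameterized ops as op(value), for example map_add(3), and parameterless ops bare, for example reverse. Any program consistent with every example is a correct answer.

map_mul(-3) | take(4) | min

Check, running the answer program on each example:
  [47, 47, 14, 40, 18] -> [-141, -141, -42, -120, -54] -> [-141, -141, -42, -120] -> -141
  [-45, -33, 0, 22, 40, 25] -> [135, 99, 0, -66, -120, -75] -> [135, 99, 0, -66] -> -66
  [31, -10, 32, 16, 28] -> [-93, 30, -96, -48, -84] -> [-93, 30, -96, -48] -> -96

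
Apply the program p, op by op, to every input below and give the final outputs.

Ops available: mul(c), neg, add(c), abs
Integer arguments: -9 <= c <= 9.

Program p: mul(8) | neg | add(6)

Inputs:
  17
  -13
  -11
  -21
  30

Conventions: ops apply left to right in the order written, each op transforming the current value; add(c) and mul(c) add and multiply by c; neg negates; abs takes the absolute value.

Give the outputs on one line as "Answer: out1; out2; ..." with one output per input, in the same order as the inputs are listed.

-130; 110; 94; 174; -234

Execution, op by op:
  17 -> 136 -> -136 -> -130
  -13 -> -104 -> 104 -> 110
  -11 -> -88 -> 88 -> 94
  -21 -> -168 -> 168 -> 174
  30 -> 240 -> -240 -> -234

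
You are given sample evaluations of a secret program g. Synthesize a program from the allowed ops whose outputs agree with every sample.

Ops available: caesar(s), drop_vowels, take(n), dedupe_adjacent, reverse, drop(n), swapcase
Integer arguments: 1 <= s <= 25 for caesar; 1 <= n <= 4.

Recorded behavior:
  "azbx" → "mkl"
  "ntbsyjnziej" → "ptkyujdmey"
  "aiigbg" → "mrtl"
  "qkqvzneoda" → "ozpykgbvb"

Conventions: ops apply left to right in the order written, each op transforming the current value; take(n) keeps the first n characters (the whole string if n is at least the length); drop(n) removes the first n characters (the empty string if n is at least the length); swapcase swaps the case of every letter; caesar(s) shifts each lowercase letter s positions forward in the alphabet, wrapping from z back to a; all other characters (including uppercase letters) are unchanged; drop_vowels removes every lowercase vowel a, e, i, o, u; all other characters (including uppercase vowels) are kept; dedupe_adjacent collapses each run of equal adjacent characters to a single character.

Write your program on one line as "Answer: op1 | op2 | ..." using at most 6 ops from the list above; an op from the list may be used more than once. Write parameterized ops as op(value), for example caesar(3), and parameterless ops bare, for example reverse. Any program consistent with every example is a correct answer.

caesar(15) | dedupe_adjacent | reverse | drop(1) | caesar(22)

Check, running the answer program on each example:
  "azbx" -> "poqm" -> "poqm" -> "mqop" -> "qop" -> "mkl"
  "ntbsyjnziej" -> "ciqhnycoxty" -> "ciqhnycoxty" -> "ytxocynhqic" -> "txocynhqic" -> "ptkyujdmey"
  "aiigbg" -> "pxxvqv" -> "pxvqv" -> "vqvxp" -> "qvxp" -> "mrtl"
  "qkqvzneoda" -> "fzfkoctdsp" -> "fzfkoctdsp" -> "psdtcokfzf" -> "sdtcokfzf" -> "ozpykgbvb"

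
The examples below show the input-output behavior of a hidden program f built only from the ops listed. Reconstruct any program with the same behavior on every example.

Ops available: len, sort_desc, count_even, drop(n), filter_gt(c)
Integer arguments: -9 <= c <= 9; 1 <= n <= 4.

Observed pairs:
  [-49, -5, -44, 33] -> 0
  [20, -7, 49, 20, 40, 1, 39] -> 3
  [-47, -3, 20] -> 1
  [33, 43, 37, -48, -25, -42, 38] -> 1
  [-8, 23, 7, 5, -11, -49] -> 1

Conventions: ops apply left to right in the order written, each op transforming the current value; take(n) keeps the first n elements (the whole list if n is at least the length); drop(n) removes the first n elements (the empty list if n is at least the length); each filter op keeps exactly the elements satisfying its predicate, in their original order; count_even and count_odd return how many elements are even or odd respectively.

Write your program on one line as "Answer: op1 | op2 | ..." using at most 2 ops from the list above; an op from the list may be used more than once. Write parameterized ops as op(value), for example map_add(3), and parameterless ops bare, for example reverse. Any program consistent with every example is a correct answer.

filter_gt(-9) | count_even

Check, running the answer program on each example:
  [-49, -5, -44, 33] -> [-5, 33] -> 0
  [20, -7, 49, 20, 40, 1, 39] -> [20, -7, 49, 20, 40, 1, 39] -> 3
  [-47, -3, 20] -> [-3, 20] -> 1
  [33, 43, 37, -48, -25, -42, 38] -> [33, 43, 37, 38] -> 1
  [-8, 23, 7, 5, -11, -49] -> [-8, 23, 7, 5] -> 1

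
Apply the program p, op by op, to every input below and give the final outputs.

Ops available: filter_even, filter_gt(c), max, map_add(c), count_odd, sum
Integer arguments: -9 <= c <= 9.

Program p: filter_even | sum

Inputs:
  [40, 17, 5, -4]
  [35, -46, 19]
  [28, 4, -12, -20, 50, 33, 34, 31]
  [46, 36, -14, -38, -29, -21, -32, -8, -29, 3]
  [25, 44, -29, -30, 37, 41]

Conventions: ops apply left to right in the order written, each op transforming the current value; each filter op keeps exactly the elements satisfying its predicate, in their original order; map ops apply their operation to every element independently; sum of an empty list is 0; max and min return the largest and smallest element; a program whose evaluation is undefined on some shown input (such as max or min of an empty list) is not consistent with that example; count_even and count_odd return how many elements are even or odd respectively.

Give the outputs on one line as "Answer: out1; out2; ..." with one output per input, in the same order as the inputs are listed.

36; -46; 84; -10; 14

Execution, op by op:
  [40, 17, 5, -4] -> [40, -4] -> 36
  [35, -46, 19] -> [-46] -> -46
  [28, 4, -12, -20, 50, 33, 34, 31] -> [28, 4, -12, -20, 50, 34] -> 84
  [46, 36, -14, -38, -29, -21, -32, -8, -29, 3] -> [46, 36, -14, -38, -32, -8] -> -10
  [25, 44, -29, -30, 37, 41] -> [44, -30] -> 14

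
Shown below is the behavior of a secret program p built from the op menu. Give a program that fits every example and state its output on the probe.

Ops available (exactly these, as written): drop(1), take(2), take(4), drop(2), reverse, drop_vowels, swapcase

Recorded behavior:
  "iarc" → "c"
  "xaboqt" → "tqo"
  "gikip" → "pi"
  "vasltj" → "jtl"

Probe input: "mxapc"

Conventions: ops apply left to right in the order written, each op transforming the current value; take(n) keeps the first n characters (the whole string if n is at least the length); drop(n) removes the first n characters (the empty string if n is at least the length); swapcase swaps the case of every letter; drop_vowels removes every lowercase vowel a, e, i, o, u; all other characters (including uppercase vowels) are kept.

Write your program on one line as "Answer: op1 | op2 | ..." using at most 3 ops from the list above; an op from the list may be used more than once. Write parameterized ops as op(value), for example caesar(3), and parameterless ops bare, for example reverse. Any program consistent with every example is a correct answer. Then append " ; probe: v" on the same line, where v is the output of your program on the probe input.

drop(1) | drop(2) | reverse ; probe: "cp"

Check, running the answer program on each example:
  "iarc" -> "arc" -> "c" -> "c"
  "xaboqt" -> "aboqt" -> "oqt" -> "tqo"
  "gikip" -> "ikip" -> "ip" -> "pi"
  "vasltj" -> "asltj" -> "ltj" -> "jtl"
  probe: "mxapc" -> "xapc" -> "pc" -> "cp"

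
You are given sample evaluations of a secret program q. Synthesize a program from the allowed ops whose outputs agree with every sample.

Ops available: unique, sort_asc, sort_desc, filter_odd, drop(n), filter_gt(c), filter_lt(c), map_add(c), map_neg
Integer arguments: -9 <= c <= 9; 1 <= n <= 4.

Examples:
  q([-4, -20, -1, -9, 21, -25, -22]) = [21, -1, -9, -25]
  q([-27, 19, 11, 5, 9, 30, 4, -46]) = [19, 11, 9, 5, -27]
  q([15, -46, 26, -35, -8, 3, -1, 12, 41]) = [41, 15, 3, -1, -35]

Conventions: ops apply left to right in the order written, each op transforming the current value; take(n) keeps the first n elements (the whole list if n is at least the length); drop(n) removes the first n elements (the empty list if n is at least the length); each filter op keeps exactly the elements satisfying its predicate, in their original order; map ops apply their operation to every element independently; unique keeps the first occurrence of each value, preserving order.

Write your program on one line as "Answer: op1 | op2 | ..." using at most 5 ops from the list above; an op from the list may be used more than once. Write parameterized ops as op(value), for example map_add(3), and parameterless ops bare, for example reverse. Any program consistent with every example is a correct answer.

map_neg | sort_asc | filter_odd | map_neg

Check, running the answer program on each example:
  [-4, -20, -1, -9, 21, -25, -22] -> [4, 20, 1, 9, -21, 25, 22] -> [-21, 1, 4, 9, 20, 22, 25] -> [-21, 1, 9, 25] -> [21, -1, -9, -25]
  [-27, 19, 11, 5, 9, 30, 4, -46] -> [27, -19, -11, -5, -9, -30, -4, 46] -> [-30, -19, -11, -9, -5, -4, 27, 46] -> [-19, -11, -9, -5, 27] -> [19, 11, 9, 5, -27]
  [15, -46, 26, -35, -8, 3, -1, 12, 41] -> [-15, 46, -26, 35, 8, -3, 1, -12, -41] -> [-41, -26, -15, -12, -3, 1, 8, 35, 46] -> [-41, -15, -3, 1, 35] -> [41, 15, 3, -1, -35]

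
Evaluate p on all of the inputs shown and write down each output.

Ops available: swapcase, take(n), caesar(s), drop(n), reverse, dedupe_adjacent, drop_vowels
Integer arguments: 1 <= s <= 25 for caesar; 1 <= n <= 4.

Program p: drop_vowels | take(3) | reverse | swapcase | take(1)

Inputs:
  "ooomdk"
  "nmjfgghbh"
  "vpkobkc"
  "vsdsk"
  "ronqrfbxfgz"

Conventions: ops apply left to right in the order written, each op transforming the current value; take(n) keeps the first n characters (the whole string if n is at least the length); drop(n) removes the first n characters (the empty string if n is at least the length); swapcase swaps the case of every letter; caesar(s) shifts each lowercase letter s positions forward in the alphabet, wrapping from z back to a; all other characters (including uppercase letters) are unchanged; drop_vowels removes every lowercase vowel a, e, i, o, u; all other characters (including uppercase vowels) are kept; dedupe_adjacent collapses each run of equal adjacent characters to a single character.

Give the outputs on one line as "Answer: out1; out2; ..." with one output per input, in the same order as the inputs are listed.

"K"; "J"; "K"; "D"; "Q"

Execution, op by op:
  "ooomdk" -> "mdk" -> "mdk" -> "kdm" -> "KDM" -> "K"
  "nmjfgghbh" -> "nmjfgghbh" -> "nmj" -> "jmn" -> "JMN" -> "J"
  "vpkobkc" -> "vpkbkc" -> "vpk" -> "kpv" -> "KPV" -> "K"
  "vsdsk" -> "vsdsk" -> "vsd" -> "dsv" -> "DSV" -> "D"
  "ronqrfbxfgz" -> "rnqrfbxfgz" -> "rnq" -> "qnr" -> "QNR" -> "Q"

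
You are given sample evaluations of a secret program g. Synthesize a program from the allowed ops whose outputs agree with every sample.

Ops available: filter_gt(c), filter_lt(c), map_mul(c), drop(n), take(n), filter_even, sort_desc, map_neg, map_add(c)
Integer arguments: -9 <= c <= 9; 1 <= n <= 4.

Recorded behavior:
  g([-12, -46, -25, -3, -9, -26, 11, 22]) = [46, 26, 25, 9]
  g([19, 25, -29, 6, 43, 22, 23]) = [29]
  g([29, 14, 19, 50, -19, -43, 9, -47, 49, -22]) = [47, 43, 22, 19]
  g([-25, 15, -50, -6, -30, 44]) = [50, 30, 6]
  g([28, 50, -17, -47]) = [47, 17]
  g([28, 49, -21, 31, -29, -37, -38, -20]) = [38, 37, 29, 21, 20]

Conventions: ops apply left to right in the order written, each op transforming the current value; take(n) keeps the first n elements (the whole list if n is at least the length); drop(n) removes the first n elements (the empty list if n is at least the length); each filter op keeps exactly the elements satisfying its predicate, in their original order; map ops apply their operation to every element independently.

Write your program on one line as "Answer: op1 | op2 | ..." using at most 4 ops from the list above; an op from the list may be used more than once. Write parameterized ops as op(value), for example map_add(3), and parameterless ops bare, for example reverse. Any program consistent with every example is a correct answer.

map_neg | drop(1) | filter_gt(4) | sort_desc

Check, running the answer program on each example:
  [-12, -46, -25, -3, -9, -26, 11, 22] -> [12, 46, 25, 3, 9, 26, -11, -22] -> [46, 25, 3, 9, 26, -11, -22] -> [46, 25, 9, 26] -> [46, 26, 25, 9]
  [19, 25, -29, 6, 43, 22, 23] -> [-19, -25, 29, -6, -43, -22, -23] -> [-25, 29, -6, -43, -22, -23] -> [29] -> [29]
  [29, 14, 19, 50, -19, -43, 9, -47, 49, -22] -> [-29, -14, -19, -50, 19, 43, -9, 47, -49, 22] -> [-14, -19, -50, 19, 43, -9, 47, -49, 22] -> [19, 43, 47, 22] -> [47, 43, 22, 19]
  [-25, 15, -50, -6, -30, 44] -> [25, -15, 50, 6, 30, -44] -> [-15, 50, 6, 30, -44] -> [50, 6, 30] -> [50, 30, 6]
  [28, 50, -17, -47] -> [-28, -50, 17, 47] -> [-50, 17, 47] -> [17, 47] -> [47, 17]
  [28, 49, -21, 31, -29, -37, -38, -20] -> [-28, -49, 21, -31, 29, 37, 38, 20] -> [-49, 21, -31, 29, 37, 38, 20] -> [21, 29, 37, 38, 20] -> [38, 37, 29, 21, 20]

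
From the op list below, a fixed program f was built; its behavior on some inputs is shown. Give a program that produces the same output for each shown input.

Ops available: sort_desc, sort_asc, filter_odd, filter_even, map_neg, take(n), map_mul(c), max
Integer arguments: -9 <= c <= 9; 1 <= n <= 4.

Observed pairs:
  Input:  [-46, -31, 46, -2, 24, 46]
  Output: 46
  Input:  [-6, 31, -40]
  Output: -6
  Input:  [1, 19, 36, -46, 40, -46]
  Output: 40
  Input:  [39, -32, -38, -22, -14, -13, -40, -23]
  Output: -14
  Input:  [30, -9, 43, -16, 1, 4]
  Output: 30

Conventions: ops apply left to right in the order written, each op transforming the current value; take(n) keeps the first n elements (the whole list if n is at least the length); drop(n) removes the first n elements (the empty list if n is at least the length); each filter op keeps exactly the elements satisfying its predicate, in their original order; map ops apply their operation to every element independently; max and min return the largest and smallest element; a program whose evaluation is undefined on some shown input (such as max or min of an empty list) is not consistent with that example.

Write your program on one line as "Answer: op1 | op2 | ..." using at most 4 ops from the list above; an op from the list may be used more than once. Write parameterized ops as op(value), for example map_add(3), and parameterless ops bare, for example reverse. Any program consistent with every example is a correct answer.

sort_asc | filter_even | max

Check, running the answer program on each example:
  [-46, -31, 46, -2, 24, 46] -> [-46, -31, -2, 24, 46, 46] -> [-46, -2, 24, 46, 46] -> 46
  [-6, 31, -40] -> [-40, -6, 31] -> [-40, -6] -> -6
  [1, 19, 36, -46, 40, -46] -> [-46, -46, 1, 19, 36, 40] -> [-46, -46, 36, 40] -> 40
  [39, -32, -38, -22, -14, -13, -40, -23] -> [-40, -38, -32, -23, -22, -14, -13, 39] -> [-40, -38, -32, -22, -14] -> -14
  [30, -9, 43, -16, 1, 4] -> [-16, -9, 1, 4, 30, 43] -> [-16, 4, 30] -> 30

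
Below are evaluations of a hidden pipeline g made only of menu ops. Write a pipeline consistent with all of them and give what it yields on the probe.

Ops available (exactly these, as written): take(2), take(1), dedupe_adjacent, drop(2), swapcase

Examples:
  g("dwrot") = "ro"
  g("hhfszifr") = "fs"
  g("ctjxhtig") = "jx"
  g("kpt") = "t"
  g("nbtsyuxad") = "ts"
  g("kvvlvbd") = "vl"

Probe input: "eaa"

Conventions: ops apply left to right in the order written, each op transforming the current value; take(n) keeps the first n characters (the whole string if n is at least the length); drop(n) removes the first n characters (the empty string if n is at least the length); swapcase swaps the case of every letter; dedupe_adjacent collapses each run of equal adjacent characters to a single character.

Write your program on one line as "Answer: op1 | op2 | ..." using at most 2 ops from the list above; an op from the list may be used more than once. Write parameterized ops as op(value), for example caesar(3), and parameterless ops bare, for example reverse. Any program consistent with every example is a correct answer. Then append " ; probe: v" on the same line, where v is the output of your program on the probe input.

drop(2) | take(2) ; probe: "a"

Check, running the answer program on each example:
  "dwrot" -> "rot" -> "ro"
  "hhfszifr" -> "fszifr" -> "fs"
  "ctjxhtig" -> "jxhtig" -> "jx"
  "kpt" -> "t" -> "t"
  "nbtsyuxad" -> "tsyuxad" -> "ts"
  "kvvlvbd" -> "vlvbd" -> "vl"
  probe: "eaa" -> "a" -> "a"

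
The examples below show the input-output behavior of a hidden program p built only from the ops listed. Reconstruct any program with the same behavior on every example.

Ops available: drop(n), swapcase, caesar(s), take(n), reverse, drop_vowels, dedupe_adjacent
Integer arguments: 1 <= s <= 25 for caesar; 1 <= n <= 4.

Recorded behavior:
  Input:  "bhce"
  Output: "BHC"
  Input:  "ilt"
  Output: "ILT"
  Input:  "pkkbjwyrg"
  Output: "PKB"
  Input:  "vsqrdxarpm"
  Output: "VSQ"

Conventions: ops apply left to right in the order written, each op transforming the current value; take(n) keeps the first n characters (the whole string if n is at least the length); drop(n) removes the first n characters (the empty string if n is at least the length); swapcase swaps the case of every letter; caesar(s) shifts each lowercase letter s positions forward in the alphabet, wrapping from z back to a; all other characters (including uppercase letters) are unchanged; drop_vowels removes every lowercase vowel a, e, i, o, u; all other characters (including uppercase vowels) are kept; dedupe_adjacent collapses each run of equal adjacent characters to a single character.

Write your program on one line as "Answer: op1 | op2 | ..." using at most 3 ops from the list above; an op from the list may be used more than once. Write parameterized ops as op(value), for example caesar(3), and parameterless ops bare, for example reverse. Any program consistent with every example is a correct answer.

dedupe_adjacent | take(3) | swapcase

Check, running the answer program on each example:
  "bhce" -> "bhce" -> "bhc" -> "BHC"
  "ilt" -> "ilt" -> "ilt" -> "ILT"
  "pkkbjwyrg" -> "pkbjwyrg" -> "pkb" -> "PKB"
  "vsqrdxarpm" -> "vsqrdxarpm" -> "vsq" -> "VSQ"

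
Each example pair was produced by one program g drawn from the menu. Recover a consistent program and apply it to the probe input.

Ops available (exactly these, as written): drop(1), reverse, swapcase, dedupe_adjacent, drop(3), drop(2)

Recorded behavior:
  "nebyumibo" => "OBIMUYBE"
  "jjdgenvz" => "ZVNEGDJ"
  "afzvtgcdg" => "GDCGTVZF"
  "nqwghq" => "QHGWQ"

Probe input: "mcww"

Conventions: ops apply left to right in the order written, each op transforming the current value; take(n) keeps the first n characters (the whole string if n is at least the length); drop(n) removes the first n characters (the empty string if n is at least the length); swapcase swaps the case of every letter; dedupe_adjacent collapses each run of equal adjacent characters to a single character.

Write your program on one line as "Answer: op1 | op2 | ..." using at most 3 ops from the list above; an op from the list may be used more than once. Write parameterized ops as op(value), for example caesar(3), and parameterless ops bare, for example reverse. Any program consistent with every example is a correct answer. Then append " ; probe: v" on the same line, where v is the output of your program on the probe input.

drop(1) | reverse | swapcase ; probe: "WWC"

Check, running the answer program on each example:
  "nebyumibo" -> "ebyumibo" -> "obimuybe" -> "OBIMUYBE"
  "jjdgenvz" -> "jdgenvz" -> "zvnegdj" -> "ZVNEGDJ"
  "afzvtgcdg" -> "fzvtgcdg" -> "gdcgtvzf" -> "GDCGTVZF"
  "nqwghq" -> "qwghq" -> "qhgwq" -> "QHGWQ"
  probe: "mcww" -> "cww" -> "wwc" -> "WWC"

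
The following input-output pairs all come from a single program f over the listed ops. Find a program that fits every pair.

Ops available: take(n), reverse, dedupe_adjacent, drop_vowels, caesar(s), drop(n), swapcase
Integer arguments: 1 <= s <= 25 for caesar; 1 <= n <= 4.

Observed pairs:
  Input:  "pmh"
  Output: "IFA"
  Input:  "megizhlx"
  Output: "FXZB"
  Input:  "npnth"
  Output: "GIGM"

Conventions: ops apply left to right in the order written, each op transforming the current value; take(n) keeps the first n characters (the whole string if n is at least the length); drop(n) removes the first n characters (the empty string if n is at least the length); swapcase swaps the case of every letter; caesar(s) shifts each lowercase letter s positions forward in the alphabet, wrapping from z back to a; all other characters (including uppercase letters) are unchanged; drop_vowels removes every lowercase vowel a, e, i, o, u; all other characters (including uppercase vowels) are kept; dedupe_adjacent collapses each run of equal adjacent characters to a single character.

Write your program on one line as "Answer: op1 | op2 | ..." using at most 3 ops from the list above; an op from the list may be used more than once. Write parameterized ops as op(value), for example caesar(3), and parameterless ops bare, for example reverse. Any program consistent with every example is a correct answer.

caesar(19) | take(4) | swapcase

Check, running the answer program on each example:
  "pmh" -> "ifa" -> "ifa" -> "IFA"
  "megizhlx" -> "fxzbsaeq" -> "fxzb" -> "FXZB"
  "npnth" -> "gigma" -> "gigm" -> "GIGM"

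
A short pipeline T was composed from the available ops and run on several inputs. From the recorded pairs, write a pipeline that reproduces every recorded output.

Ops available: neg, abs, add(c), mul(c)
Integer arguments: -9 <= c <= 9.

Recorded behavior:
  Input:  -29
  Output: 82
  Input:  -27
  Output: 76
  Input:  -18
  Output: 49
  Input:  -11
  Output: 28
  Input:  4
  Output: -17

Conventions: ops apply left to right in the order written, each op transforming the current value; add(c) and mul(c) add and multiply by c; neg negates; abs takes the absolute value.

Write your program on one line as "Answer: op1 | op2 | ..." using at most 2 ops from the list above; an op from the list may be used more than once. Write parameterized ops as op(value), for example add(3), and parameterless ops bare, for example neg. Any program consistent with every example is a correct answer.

mul(-3) | add(-5)

Check, running the answer program on each example:
  -29 -> 87 -> 82
  -27 -> 81 -> 76
  -18 -> 54 -> 49
  -11 -> 33 -> 28
  4 -> -12 -> -17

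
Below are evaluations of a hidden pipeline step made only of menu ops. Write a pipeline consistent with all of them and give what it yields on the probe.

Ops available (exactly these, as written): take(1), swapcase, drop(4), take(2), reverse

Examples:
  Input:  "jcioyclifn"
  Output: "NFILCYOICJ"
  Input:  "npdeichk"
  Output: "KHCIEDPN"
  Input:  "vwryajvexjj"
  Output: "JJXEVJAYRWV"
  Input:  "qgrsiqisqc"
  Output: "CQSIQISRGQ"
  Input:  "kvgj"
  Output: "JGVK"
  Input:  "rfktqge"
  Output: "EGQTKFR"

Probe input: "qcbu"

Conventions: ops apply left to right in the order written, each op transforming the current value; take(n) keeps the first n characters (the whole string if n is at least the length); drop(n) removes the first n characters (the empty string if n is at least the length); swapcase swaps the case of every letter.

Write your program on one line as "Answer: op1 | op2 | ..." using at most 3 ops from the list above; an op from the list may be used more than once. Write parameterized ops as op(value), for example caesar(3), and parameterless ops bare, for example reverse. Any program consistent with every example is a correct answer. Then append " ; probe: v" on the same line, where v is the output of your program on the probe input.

swapcase | reverse ; probe: "UBCQ"

Check, running the answer program on each example:
  "jcioyclifn" -> "JCIOYCLIFN" -> "NFILCYOICJ"
  "npdeichk" -> "NPDEICHK" -> "KHCIEDPN"
  "vwryajvexjj" -> "VWRYAJVEXJJ" -> "JJXEVJAYRWV"
  "qgrsiqisqc" -> "QGRSIQISQC" -> "CQSIQISRGQ"
  "kvgj" -> "KVGJ" -> "JGVK"
  "rfktqge" -> "RFKTQGE" -> "EGQTKFR"
  probe: "qcbu" -> "QCBU" -> "UBCQ"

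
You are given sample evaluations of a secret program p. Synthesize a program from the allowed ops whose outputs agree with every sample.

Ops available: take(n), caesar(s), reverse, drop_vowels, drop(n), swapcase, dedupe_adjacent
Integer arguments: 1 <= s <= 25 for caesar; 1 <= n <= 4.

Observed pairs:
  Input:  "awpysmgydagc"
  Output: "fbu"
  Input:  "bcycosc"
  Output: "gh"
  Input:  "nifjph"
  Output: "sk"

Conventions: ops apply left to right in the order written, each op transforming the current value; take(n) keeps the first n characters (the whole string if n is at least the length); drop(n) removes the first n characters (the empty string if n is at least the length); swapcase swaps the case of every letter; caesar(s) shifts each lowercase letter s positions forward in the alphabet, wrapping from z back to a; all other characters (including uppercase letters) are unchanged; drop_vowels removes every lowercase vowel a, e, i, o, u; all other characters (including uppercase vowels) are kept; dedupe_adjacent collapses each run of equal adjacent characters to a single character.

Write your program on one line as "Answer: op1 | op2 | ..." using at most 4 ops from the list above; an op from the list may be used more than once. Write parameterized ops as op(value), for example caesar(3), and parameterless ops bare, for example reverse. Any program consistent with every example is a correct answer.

caesar(22) | take(3) | drop_vowels | caesar(9)

Check, running the answer program on each example:
  "awpysmgydagc" -> "wsluoicuzwcy" -> "wsl" -> "wsl" -> "fbu"
  "bcycosc" -> "xyuykoy" -> "xyu" -> "xy" -> "gh"
  "nifjph" -> "jebfld" -> "jeb" -> "jb" -> "sk"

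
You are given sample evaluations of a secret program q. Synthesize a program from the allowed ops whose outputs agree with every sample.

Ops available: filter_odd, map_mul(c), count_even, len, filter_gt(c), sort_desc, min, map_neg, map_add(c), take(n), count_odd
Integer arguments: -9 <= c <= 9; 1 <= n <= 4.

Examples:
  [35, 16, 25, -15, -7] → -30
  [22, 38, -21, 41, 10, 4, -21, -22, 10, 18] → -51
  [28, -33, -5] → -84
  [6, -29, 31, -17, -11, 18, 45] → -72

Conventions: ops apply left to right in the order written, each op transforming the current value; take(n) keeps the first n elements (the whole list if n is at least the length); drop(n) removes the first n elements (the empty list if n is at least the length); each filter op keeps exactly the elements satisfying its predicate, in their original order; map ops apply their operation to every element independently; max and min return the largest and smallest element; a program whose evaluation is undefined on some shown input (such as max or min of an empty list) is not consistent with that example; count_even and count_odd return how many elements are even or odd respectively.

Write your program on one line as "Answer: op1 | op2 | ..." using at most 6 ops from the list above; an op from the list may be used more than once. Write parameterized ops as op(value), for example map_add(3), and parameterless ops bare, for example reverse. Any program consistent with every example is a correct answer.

map_neg | map_add(-5) | map_mul(3) | map_neg | min

Check, running the answer program on each example:
  [35, 16, 25, -15, -7] -> [-35, -16, -25, 15, 7] -> [-40, -21, -30, 10, 2] -> [-120, -63, -90, 30, 6] -> [120, 63, 90, -30, -6] -> -30
  [22, 38, -21, 41, 10, 4, -21, -22, 10, 18] -> [-22, -38, 21, -41, -10, -4, 21, 22, -10, -18] -> [-27, -43, 16, -46, -15, -9, 16, 17, -15, -23] -> [-81, -129, 48, -138, -45, -27, 48, 51, -45, -69] -> [81, 129, -48, 138, 45, 27, -48, -51, 45, 69] -> -51
  [28, -33, -5] -> [-28, 33, 5] -> [-33, 28, 0] -> [-99, 84, 0] -> [99, -84, 0] -> -84
  [6, -29, 31, -17, -11, 18, 45] -> [-6, 29, -31, 17, 11, -18, -45] -> [-11, 24, -36, 12, 6, -23, -50] -> [-33, 72, -108, 36, 18, -69, -150] -> [33, -72, 108, -36, -18, 69, 150] -> -72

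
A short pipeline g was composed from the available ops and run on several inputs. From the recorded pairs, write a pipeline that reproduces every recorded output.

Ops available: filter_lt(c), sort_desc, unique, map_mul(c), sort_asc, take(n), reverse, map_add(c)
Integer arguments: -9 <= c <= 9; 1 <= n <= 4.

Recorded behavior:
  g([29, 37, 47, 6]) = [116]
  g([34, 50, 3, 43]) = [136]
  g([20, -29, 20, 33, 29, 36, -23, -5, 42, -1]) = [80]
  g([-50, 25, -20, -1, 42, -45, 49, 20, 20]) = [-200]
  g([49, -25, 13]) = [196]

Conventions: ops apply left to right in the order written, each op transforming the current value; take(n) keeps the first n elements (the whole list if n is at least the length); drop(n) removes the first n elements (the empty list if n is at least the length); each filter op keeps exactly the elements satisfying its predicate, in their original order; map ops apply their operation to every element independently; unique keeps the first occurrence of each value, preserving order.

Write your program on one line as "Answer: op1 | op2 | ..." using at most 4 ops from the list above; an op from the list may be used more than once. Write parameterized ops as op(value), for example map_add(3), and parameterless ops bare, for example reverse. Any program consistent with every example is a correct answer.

take(2) | map_mul(4) | take(1)

Check, running the answer program on each example:
  [29, 37, 47, 6] -> [29, 37] -> [116, 148] -> [116]
  [34, 50, 3, 43] -> [34, 50] -> [136, 200] -> [136]
  [20, -29, 20, 33, 29, 36, -23, -5, 42, -1] -> [20, -29] -> [80, -116] -> [80]
  [-50, 25, -20, -1, 42, -45, 49, 20, 20] -> [-50, 25] -> [-200, 100] -> [-200]
  [49, -25, 13] -> [49, -25] -> [196, -100] -> [196]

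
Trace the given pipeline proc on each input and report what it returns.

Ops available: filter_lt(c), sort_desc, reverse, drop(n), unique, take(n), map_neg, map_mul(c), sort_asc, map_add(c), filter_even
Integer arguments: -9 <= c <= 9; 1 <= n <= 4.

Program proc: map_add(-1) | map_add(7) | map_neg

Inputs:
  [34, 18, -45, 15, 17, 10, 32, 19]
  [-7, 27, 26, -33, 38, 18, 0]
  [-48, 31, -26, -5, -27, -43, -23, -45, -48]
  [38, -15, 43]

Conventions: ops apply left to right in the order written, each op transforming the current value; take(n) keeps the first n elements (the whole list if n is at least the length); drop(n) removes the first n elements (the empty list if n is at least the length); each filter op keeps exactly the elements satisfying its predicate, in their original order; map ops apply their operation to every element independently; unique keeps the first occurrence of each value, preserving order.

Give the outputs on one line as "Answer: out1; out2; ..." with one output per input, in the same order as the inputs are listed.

Execution, op by op:
  [34, 18, -45, 15, 17, 10, 32, 19] -> [33, 17, -46, 14, 16, 9, 31, 18] -> [40, 24, -39, 21, 23, 16, 38, 25] -> [-40, -24, 39, -21, -23, -16, -38, -25]
  [-7, 27, 26, -33, 38, 18, 0] -> [-8, 26, 25, -34, 37, 17, -1] -> [-1, 33, 32, -27, 44, 24, 6] -> [1, -33, -32, 27, -44, -24, -6]
  [-48, 31, -26, -5, -27, -43, -23, -45, -48] -> [-49, 30, -27, -6, -28, -44, -24, -46, -49] -> [-42, 37, -20, 1, -21, -37, -17, -39, -42] -> [42, -37, 20, -1, 21, 37, 17, 39, 42]
  [38, -15, 43] -> [37, -16, 42] -> [44, -9, 49] -> [-44, 9, -49]

[-40, -24, 39, -21, -23, -16, -38, -25]; [1, -33, -32, 27, -44, -24, -6]; [42, -37, 20, -1, 21, 37, 17, 39, 42]; [-44, 9, -49]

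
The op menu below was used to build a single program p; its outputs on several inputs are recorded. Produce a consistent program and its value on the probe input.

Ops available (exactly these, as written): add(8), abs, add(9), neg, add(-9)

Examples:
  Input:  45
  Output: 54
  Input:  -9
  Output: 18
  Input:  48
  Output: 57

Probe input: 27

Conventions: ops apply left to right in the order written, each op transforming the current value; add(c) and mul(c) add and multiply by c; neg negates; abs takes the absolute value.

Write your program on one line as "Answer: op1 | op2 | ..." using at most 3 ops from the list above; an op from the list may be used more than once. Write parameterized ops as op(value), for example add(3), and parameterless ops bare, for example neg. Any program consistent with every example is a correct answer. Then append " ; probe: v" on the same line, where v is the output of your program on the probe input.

abs | add(9) ; probe: 36

Check, running the answer program on each example:
  45 -> 45 -> 54
  -9 -> 9 -> 18
  48 -> 48 -> 57
  probe: 27 -> 27 -> 36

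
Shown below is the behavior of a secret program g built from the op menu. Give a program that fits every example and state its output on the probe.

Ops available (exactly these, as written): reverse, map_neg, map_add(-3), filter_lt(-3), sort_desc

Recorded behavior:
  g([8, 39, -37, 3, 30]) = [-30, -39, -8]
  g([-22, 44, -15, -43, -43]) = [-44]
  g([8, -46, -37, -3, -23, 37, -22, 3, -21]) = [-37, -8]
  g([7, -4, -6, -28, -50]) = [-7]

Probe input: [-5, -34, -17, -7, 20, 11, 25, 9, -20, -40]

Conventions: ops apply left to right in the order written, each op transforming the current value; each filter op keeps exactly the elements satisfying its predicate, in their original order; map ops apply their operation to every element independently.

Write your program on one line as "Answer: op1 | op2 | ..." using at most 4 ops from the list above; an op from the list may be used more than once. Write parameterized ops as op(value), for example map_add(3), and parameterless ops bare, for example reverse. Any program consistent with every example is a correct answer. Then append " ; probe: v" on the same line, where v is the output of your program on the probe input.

map_neg | reverse | filter_lt(-3) ; probe: [-9, -25, -11, -20]

Check, running the answer program on each example:
  [8, 39, -37, 3, 30] -> [-8, -39, 37, -3, -30] -> [-30, -3, 37, -39, -8] -> [-30, -39, -8]
  [-22, 44, -15, -43, -43] -> [22, -44, 15, 43, 43] -> [43, 43, 15, -44, 22] -> [-44]
  [8, -46, -37, -3, -23, 37, -22, 3, -21] -> [-8, 46, 37, 3, 23, -37, 22, -3, 21] -> [21, -3, 22, -37, 23, 3, 37, 46, -8] -> [-37, -8]
  [7, -4, -6, -28, -50] -> [-7, 4, 6, 28, 50] -> [50, 28, 6, 4, -7] -> [-7]
  probe: [-5, -34, -17, -7, 20, 11, 25, 9, -20, -40] -> [5, 34, 17, 7, -20, -11, -25, -9, 20, 40] -> [40, 20, -9, -25, -11, -20, 7, 17, 34, 5] -> [-9, -25, -11, -20]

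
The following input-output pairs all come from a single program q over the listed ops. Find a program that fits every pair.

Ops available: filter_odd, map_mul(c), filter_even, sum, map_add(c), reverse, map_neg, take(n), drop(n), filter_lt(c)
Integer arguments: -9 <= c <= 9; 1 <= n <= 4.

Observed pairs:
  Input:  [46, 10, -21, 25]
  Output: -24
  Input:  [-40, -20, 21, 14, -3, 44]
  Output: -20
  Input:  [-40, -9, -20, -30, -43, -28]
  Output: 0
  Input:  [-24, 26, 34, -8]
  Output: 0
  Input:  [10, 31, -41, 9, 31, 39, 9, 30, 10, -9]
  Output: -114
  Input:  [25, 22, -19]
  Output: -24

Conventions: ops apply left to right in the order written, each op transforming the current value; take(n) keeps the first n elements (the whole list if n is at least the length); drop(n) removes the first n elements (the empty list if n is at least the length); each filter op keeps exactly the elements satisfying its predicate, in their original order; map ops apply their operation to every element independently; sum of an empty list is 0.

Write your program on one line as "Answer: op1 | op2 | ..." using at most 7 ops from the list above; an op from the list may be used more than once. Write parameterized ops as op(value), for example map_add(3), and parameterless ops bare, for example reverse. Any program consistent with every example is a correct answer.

map_add(-1) | map_neg | reverse | filter_even | filter_lt(-1) | sum

Check, running the answer program on each example:
  [46, 10, -21, 25] -> [45, 9, -22, 24] -> [-45, -9, 22, -24] -> [-24, 22, -9, -45] -> [-24, 22] -> [-24] -> -24
  [-40, -20, 21, 14, -3, 44] -> [-41, -21, 20, 13, -4, 43] -> [41, 21, -20, -13, 4, -43] -> [-43, 4, -13, -20, 21, 41] -> [4, -20] -> [-20] -> -20
  [-40, -9, -20, -30, -43, -28] -> [-41, -10, -21, -31, -44, -29] -> [41, 10, 21, 31, 44, 29] -> [29, 44, 31, 21, 10, 41] -> [44, 10] -> [] -> 0
  [-24, 26, 34, -8] -> [-25, 25, 33, -9] -> [25, -25, -33, 9] -> [9, -33, -25, 25] -> [] -> [] -> 0
  [10, 31, -41, 9, 31, 39, 9, 30, 10, -9] -> [9, 30, -42, 8, 30, 38, 8, 29, 9, -10] -> [-9, -30, 42, -8, -30, -38, -8, -29, -9, 10] -> [10, -9, -29, -8, -38, -30, -8, 42, -30, -9] -> [10, -8, -38, -30, -8, 42, -30] -> [-8, -38, -30, -8, -30] -> -114
  [25, 22, -19] -> [24, 21, -20] -> [-24, -21, 20] -> [20, -21, -24] -> [20, -24] -> [-24] -> -24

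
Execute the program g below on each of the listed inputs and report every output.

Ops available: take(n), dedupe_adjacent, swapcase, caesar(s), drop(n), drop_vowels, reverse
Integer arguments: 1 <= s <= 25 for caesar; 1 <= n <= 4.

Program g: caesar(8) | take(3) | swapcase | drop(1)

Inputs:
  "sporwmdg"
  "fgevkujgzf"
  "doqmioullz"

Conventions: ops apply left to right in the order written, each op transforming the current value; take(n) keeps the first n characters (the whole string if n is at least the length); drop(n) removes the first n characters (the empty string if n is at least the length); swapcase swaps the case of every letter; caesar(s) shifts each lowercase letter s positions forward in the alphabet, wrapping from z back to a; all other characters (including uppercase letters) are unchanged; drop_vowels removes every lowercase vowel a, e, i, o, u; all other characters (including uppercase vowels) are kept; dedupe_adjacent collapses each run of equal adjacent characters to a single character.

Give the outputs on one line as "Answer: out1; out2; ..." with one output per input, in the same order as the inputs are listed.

"XW"; "OM"; "WY"

Execution, op by op:
  "sporwmdg" -> "axwzeulo" -> "axw" -> "AXW" -> "XW"
  "fgevkujgzf" -> "nomdscrohn" -> "nom" -> "NOM" -> "OM"
  "doqmioullz" -> "lwyuqwctth" -> "lwy" -> "LWY" -> "WY"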